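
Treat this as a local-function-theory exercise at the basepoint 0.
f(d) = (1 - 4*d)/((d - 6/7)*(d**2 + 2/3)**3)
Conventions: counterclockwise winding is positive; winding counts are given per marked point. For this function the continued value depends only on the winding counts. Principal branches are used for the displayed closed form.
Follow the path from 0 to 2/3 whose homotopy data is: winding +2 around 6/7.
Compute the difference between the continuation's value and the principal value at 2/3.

Continued minus principal equals 0.

The function is rational, hence single-valued: continuing it around any pole returns the same value, so the difference is 0.


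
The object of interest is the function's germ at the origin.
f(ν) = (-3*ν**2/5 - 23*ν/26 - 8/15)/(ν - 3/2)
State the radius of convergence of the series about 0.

Denominator factor (ν - 3/2): pole of order 1 at 3/2, modulus 3/2.
The radius of convergence is the smallest modulus among the singular points: 3/2.

The radius of convergence is 3/2.


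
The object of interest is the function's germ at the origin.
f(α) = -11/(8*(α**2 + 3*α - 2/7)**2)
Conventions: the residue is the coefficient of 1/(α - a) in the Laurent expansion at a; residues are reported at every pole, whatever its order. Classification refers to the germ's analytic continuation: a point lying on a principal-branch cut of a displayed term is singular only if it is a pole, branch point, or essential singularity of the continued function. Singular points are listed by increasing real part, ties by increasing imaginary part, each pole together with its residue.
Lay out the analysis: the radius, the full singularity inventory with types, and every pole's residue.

Radius of convergence at 0: -3/2 + (1/14)*sqrt(497).
At -3/2 - (1/14)*sqrt(497): a pole of order 2; residue -(77/20164)*sqrt(497).
At -3/2 + (1/14)*sqrt(497): a pole of order 2; residue (77/20164)*sqrt(497).

Denominator factor (α**2 + 3*α - 2/7)^2: discriminant 71/7, real irrational roots -3/2 + (1/14)*sqrt(497) and -3/2 - (1/14)*sqrt(497); poles of order 2, moduli -3/2 + (1/14)*sqrt(497) and 3/2 + (1/14)*sqrt(497).
The radius of convergence is the smallest modulus among the singular points: -3/2 + (1/14)*sqrt(497).
The factor α**2 + 3*α - 2/7 splits as (α - a)(α - a') with a = -3/2 - (1/14)*sqrt(497), a' = -3/2 + (1/14)*sqrt(497). At the order-2 pole a set g(α) = (α - a)^2*f(α) = [-11/8] / (α - a')^2.
Order-2 pole: residue = g'(a); g'(-3/2 - (1/14)*sqrt(497)) = -(77/20164)*sqrt(497), so the residue is -(77/20164)*sqrt(497).
The factor α**2 + 3*α - 2/7 splits as (α - a)(α - a') with a = -3/2 + (1/14)*sqrt(497), a' = -3/2 - (1/14)*sqrt(497). At the order-2 pole a set g(α) = (α - a)^2*f(α) = [-11/8] / (α - a')^2.
Order-2 pole: residue = g'(a); g'(-3/2 + (1/14)*sqrt(497)) = (77/20164)*sqrt(497), so the residue is (77/20164)*sqrt(497).
List the singular points by increasing real part (a conjugate pair: the negative imaginary part first).


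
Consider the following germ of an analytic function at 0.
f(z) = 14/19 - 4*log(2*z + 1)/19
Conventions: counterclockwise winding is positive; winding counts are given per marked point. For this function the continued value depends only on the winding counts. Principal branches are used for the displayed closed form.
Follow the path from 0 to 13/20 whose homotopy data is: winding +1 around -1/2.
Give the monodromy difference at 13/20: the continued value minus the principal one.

Continued minus principal equals -(8/19)*pi*i.

The rational part is single-valued and drops out of the difference; each branch term changes only by its own monodromy.
(-4/19)*log(1 - z/(-1/2)): each positive loop around -1/2 adds 2*pi*i to the log, so winding +1 contributes (-4/19)*(1)*2*pi*i = -(8/19)*pi*i.
Summing the contributions at z = 13/20 gives -(8/19)*pi*i.


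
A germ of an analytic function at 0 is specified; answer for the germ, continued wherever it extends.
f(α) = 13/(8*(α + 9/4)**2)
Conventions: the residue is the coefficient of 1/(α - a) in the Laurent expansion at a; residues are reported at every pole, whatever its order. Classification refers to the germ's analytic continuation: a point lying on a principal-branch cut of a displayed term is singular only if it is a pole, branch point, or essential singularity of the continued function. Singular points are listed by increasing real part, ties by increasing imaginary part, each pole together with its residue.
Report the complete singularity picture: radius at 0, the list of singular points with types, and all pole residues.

Radius of convergence at 0: 9/4.
At -9/4: a pole of order 2; residue 0.

Denominator factor (α + 9/4)^2: pole of order 2 at -9/4, modulus 9/4.
The radius of convergence is the smallest modulus among the singular points: 9/4.
At the order-2 pole -9/4 set g(α) = (α - (-9/4))^2*f(α) = 13/8.
Order-2 pole: residue = g'(a); g'(-9/4) = 0, so the residue is 0.


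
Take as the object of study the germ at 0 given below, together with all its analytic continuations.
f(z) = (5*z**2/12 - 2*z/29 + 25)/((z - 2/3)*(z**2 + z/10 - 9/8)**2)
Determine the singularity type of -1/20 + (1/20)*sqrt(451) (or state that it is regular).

The denominator factor z**2 + z/10 - 9/8 vanishes at -1/20 + (1/20)*sqrt(451) and appears to the power 2; the numerator there equals 177301/6960 - (77/13920)*sqrt(451), nonzero, and no other factor vanishes.
Hence a pole whose order is the multiplicity, 2.

The point is a pole of order 2.


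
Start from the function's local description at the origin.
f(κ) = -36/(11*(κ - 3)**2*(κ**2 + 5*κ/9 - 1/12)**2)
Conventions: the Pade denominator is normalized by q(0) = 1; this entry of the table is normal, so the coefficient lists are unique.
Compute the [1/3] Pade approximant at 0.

Taylor coefficients needed (expand at 0): a_0 = -576/11, a_1 = -8064/11, a_2 = -95936/11, a_3 = -92928, a_4 = -30884800/33.
Write the denominator as Q(κ) = 1 + q1*κ + q2*κ^2 + q3*κ^3. Requiring Q*f - P = O(κ^5) with deg P <= 1 kills the coefficients of κ^2..κ^4 in Q*f:
  κ^2: a_2 + q1*a_1 + q2*a_0 = 0, i.e. -95936/11 + (-8064/11)*q1 + (-576/11)*q2 = 0.
  κ^3: a_3 + q1*a_2 + q2*a_1 + q3*a_0 = 0, i.e. -92928 + (-95936/11)*q1 + (-8064/11)*q2 + (-576/11)*q3 = 0.
  κ^4: a_4 + q1*a_3 + q2*a_2 + q3*a_1 = 0, i.e. -30884800/33 + (-92928)*q1 + (-95936/11)*q2 + (-8064/11)*q3 = 0.
Solving this linear system: q1 = -20939/1467, q2 = 48809/1467, q3 = 1806703/13203.
The numerator is Q*f truncated at degree 1: P0 = a_0 = -576/11; P1 = a_1 + q1*a_0 = 25664/1793.

The Pade approximant has numerator coefficients [-576/11, 25664/1793]; denominator coefficients [1, -20939/1467, 48809/1467, 1806703/13203].


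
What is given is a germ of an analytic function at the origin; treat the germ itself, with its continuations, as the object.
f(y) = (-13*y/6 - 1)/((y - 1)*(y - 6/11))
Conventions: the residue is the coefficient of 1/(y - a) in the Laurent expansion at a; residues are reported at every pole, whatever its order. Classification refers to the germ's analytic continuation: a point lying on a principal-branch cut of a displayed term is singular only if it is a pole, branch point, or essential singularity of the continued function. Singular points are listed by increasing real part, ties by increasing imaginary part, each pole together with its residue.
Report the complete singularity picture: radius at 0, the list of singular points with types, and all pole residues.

Radius of convergence at 0: 6/11.
At 6/11: a pole of order 1; residue 24/5.
At 1: a pole of order 1; residue -209/30.

Denominator factor (y - 6/11): pole of order 1 at 6/11, modulus 6/11.
Denominator factor (y - 1): pole of order 1 at 1, modulus 1.
The radius of convergence is the smallest modulus among the singular points: 6/11.
At the order-1 pole 6/11 set g(y) = (y - (6/11))*f(y) = (-13*y/6 - 1)/(y - 1).
Simple pole: residue = g(a) at a = 6/11, which is 24/5.
At the order-1 pole 1 set g(y) = (y - (1))*f(y) = (-13*y/6 - 1)/(y - 6/11).
Simple pole: residue = g(a) at a = 1, which is -209/30.
List the singular points by increasing real part (a conjugate pair: the negative imaginary part first).


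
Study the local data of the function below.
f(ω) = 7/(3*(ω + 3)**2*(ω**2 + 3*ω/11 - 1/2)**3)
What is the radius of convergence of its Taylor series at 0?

The radius of convergence is -3/22 + (1/22)*sqrt(251).

Denominator factor (ω**2 + 3*ω/11 - 1/2)^3: discriminant 251/121, real irrational roots -3/22 + (1/22)*sqrt(251) and -3/22 - (1/22)*sqrt(251); poles of order 3, moduli -3/22 + (1/22)*sqrt(251) and 3/22 + (1/22)*sqrt(251).
Denominator factor (ω + 3)^2: pole of order 2 at -3, modulus 3.
The radius of convergence is the smallest modulus among the singular points: -3/22 + (1/22)*sqrt(251).


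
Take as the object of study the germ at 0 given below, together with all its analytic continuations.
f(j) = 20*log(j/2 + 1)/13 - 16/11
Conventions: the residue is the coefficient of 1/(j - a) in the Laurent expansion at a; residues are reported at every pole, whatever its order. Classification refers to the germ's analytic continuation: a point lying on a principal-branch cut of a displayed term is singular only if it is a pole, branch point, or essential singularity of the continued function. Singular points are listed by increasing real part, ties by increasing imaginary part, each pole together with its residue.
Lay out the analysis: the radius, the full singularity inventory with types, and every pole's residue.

Radius of convergence at 0: 2.
At -2: a logarithmic branch point.

Branch term (20/13)*log(1 - j/(-2)): its argument vanishes at j = -2, a logarithmic branch point, modulus 2.
The radius of convergence is the smallest modulus among the singular points: 2.


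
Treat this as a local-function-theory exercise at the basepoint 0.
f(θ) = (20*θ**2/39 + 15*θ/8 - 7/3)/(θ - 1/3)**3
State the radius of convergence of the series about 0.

Denominator factor (θ - 1/3)^3: pole of order 3 at 1/3, modulus 1/3.
The radius of convergence is the smallest modulus among the singular points: 1/3.

The radius of convergence is 1/3.


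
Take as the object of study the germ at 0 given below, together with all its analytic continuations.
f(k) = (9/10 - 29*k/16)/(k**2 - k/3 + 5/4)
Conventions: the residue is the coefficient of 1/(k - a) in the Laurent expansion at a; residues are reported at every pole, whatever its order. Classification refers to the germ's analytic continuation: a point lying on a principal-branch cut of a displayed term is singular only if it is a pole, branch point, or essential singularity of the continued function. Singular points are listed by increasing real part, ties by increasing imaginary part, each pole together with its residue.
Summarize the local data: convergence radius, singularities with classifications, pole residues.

Denominator factor (k**2 - k/3 + 5/4): discriminant -44/9, complex-conjugate roots (1/6) + ((1/3)*sqrt(11))*i and (1/6) - ((1/3)*sqrt(11))*i; poles of order 1, moduli (1/2)*sqrt(5) and (1/2)*sqrt(5).
The radius of convergence is the smallest modulus among the singular points: (1/2)*sqrt(5).
The factor k**2 - k/3 + 5/4 splits as (k - a)(k - a') with a = (1/6) - ((1/3)*sqrt(11))*i, a' = (1/6) + ((1/3)*sqrt(11))*i. At the order-1 pole a set g(k) = (k - a)*f(k) = [9/10 - 29*k/16] / (k - a').
Simple pole: residue = g(a) at a = (1/6) - ((1/3)*sqrt(11))*i, which is (-29/32) + ((287/3520)*sqrt(11))*i.
The factor k**2 - k/3 + 5/4 splits as (k - a)(k - a') with a = (1/6) + ((1/3)*sqrt(11))*i, a' = (1/6) - ((1/3)*sqrt(11))*i. At the order-1 pole a set g(k) = (k - a)*f(k) = [9/10 - 29*k/16] / (k - a').
Simple pole: residue = g(a) at a = (1/6) + ((1/3)*sqrt(11))*i, which is (-29/32) - ((287/3520)*sqrt(11))*i.
List the singular points by increasing real part (a conjugate pair: the negative imaginary part first).

Radius of convergence at 0: (1/2)*sqrt(5).
At (1/6) - ((1/3)*sqrt(11))*i: a pole of order 1; residue (-29/32) + ((287/3520)*sqrt(11))*i.
At (1/6) + ((1/3)*sqrt(11))*i: a pole of order 1; residue (-29/32) - ((287/3520)*sqrt(11))*i.


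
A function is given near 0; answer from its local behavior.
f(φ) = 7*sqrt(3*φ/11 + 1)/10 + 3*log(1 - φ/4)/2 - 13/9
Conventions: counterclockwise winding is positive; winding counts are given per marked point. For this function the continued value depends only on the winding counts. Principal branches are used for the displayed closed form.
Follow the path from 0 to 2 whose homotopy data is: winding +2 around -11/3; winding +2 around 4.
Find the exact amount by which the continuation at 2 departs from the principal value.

The rational part is single-valued and drops out of the difference; each branch term changes only by its own monodromy.
(7/10)*sqrt(1 - φ/(-11/3)): winding +2 is even, the square root returns to the same sheet, contribution 0.
(3/2)*log(1 - φ/(4)): each positive loop around 4 adds 2*pi*i to the log, so winding +2 contributes (3/2)*(2)*2*pi*i = (6)*pi*i.
Summing the contributions at φ = 2 gives (6)*pi*i.

Continued minus principal equals (6)*pi*i.


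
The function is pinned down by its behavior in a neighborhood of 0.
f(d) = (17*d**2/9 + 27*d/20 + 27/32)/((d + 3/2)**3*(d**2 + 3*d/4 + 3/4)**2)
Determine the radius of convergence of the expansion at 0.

Denominator factor (d + 3/2)^3: pole of order 3 at -3/2, modulus 3/2.
Denominator factor (d**2 + 3*d/4 + 3/4)^2: discriminant -39/16, complex-conjugate roots (-3/8) + ((1/8)*sqrt(39))*i and (-3/8) - ((1/8)*sqrt(39))*i; poles of order 2, moduli (1/2)*sqrt(3) and (1/2)*sqrt(3).
The radius of convergence is the smallest modulus among the singular points: (1/2)*sqrt(3).

The radius of convergence is (1/2)*sqrt(3).


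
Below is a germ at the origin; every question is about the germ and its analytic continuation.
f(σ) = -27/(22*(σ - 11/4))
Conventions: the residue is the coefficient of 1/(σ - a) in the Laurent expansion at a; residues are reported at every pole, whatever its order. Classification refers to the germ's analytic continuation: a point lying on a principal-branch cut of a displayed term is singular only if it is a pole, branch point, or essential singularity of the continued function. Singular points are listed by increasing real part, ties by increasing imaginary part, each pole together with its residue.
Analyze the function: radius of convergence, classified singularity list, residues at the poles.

Denominator factor (σ - 11/4): pole of order 1 at 11/4, modulus 11/4.
The radius of convergence is the smallest modulus among the singular points: 11/4.
At the order-1 pole 11/4 set g(σ) = (σ - (11/4))*f(σ) = -27/22.
Simple pole: residue = g(a) at a = 11/4, which is -27/22.

Radius of convergence at 0: 11/4.
At 11/4: a pole of order 1; residue -27/22.


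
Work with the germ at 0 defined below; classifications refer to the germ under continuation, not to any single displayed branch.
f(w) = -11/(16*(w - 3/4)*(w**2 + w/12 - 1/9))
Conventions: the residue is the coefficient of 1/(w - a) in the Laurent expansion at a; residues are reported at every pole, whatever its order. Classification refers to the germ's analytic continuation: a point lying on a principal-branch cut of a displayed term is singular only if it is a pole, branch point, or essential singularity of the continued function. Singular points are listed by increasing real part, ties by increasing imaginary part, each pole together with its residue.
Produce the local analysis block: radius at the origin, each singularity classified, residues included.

Radius of convergence at 0: -1/24 + (1/24)*sqrt(65).
At -1/24 - (1/24)*sqrt(65): a pole of order 1; residue 99/148 - (1881/9620)*sqrt(65).
At -1/24 + (1/24)*sqrt(65): a pole of order 1; residue 99/148 + (1881/9620)*sqrt(65).
At 3/4: a pole of order 1; residue -99/74.

Denominator factor (w - 3/4): pole of order 1 at 3/4, modulus 3/4.
Denominator factor (w**2 + w/12 - 1/9): discriminant 65/144, real irrational roots -1/24 + (1/24)*sqrt(65) and -1/24 - (1/24)*sqrt(65); poles of order 1, moduli -1/24 + (1/24)*sqrt(65) and 1/24 + (1/24)*sqrt(65).
The radius of convergence is the smallest modulus among the singular points: -1/24 + (1/24)*sqrt(65).
The factor w**2 + w/12 - 1/9 splits as (w - a)(w - a') with a = -1/24 - (1/24)*sqrt(65), a' = -1/24 + (1/24)*sqrt(65). At the order-1 pole a set g(w) = (w - a)*f(w) = [-11/(16*(w - 3/4))] / (w - a').
Simple pole: residue = g(a) at a = -1/24 - (1/24)*sqrt(65), which is 99/148 - (1881/9620)*sqrt(65).
The factor w**2 + w/12 - 1/9 splits as (w - a)(w - a') with a = -1/24 + (1/24)*sqrt(65), a' = -1/24 - (1/24)*sqrt(65). At the order-1 pole a set g(w) = (w - a)*f(w) = [-11/(16*(w - 3/4))] / (w - a').
Simple pole: residue = g(a) at a = -1/24 + (1/24)*sqrt(65), which is 99/148 + (1881/9620)*sqrt(65).
At the order-1 pole 3/4 set g(w) = (w - (3/4))*f(w) = -11/(16*(w**2 + w/12 - 1/9)).
Simple pole: residue = g(a) at a = 3/4, which is -99/74.
List the singular points by increasing real part (a conjugate pair: the negative imaginary part first).


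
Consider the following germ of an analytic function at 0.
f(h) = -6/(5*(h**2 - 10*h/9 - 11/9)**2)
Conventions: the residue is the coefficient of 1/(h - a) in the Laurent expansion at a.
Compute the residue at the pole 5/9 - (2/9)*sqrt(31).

The residue is -(2187/76880)*sqrt(31).

The factor h**2 - 10*h/9 - 11/9 splits as (h - a)(h - a') with a = 5/9 - (2/9)*sqrt(31), a' = 5/9 + (2/9)*sqrt(31). At the order-2 pole a set g(h) = (h - a)^2*f(h) = [-6/5] / (h - a')^2.
Order-2 pole: residue = g'(a); g'(5/9 - (2/9)*sqrt(31)) = -(2187/76880)*sqrt(31), so the residue is -(2187/76880)*sqrt(31).


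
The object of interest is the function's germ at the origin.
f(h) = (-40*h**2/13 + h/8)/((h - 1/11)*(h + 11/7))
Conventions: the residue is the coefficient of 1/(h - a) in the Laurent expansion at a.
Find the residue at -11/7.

The residue is 436931/93184.

At the order-1 pole -11/7 set g(h) = (h - (-11/7))*f(h) = (-40*h**2/13 + h/8)/(h - 1/11).
Simple pole: residue = g(a) at a = -11/7, which is 436931/93184.


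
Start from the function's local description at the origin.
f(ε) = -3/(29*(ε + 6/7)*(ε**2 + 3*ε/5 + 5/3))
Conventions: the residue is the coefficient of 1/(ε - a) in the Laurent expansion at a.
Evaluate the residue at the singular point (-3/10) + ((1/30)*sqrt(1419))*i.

The factor ε**2 + 3*ε/5 + 5/3 splits as (ε - a)(ε - a') with a = (-3/10) + ((1/30)*sqrt(1419))*i, a' = (-3/10) - ((1/30)*sqrt(1419))*i. At the order-1 pole a set g(ε) = (ε - a)*f(ε) = [-3/(29*(ε + 6/7))] / (ε - a').
Simple pole: residue = g(a) at a = (-3/10) + ((1/30)*sqrt(1419))*i, which is (2205/80446) + ((12285/38050958)*sqrt(1419))*i.

The residue is (2205/80446) + ((12285/38050958)*sqrt(1419))*i.


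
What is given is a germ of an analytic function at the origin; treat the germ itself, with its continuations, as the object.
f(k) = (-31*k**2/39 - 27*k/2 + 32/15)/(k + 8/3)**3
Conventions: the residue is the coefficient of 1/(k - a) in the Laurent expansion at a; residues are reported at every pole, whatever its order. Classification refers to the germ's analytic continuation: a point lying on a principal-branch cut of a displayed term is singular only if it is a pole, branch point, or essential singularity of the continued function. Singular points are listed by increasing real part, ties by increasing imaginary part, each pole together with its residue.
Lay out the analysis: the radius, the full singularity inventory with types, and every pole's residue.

Denominator factor (k + 8/3)^3: pole of order 3 at -8/3, modulus 8/3.
The radius of convergence is the smallest modulus among the singular points: 8/3.
At the order-3 pole -8/3 set g(k) = (k - (-8/3))^3*f(k) = -31*k**2/39 - 27*k/2 + 32/15.
Order-3 pole: residue = g''(a)/2; g''(-8/3) = -62/39, so the residue is -31/39.

Radius of convergence at 0: 8/3.
At -8/3: a pole of order 3; residue -31/39.


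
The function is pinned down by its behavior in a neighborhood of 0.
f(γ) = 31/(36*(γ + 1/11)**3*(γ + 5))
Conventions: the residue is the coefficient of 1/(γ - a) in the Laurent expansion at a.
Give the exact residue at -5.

At the order-1 pole -5 set g(γ) = (γ - (-5))*f(γ) = 31/(36*(γ + 1/11)**3).
Simple pole: residue = g(a) at a = -5, which is -41261/5668704.

The residue is -41261/5668704.


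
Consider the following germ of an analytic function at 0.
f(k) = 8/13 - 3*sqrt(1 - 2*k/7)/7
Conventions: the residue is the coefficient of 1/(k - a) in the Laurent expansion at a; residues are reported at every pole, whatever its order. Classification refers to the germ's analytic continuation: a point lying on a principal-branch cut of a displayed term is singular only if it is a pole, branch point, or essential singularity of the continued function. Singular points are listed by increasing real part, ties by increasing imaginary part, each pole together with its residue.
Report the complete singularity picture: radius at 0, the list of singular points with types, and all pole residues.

Radius of convergence at 0: 7/2.
At 7/2: an algebraic (square-root) branch point.

Branch term (-3/7)*sqrt(1 - k/(7/2)): its argument vanishes at k = 7/2, a square-root branch point, modulus 7/2.
The radius of convergence is the smallest modulus among the singular points: 7/2.


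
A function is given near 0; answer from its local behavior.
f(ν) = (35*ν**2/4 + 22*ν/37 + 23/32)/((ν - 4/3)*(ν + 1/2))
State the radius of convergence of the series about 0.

The radius of convergence is 1/2.

Denominator factor (ν + 1/2): pole of order 1 at -1/2, modulus 1/2.
Denominator factor (ν - 4/3): pole of order 1 at 4/3, modulus 4/3.
The radius of convergence is the smallest modulus among the singular points: 1/2.


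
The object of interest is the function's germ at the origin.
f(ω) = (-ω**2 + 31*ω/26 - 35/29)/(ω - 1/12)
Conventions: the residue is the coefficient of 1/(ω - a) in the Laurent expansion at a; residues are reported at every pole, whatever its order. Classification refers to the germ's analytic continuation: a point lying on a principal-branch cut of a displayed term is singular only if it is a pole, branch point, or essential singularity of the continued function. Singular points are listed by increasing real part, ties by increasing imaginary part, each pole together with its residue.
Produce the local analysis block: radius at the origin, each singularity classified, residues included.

Denominator factor (ω - 1/12): pole of order 1 at 1/12, modulus 1/12.
The radius of convergence is the smallest modulus among the singular points: 1/12.
At the order-1 pole 1/12 set g(ω) = (ω - (1/12))*f(ω) = -ω**2 + 31*ω/26 - 35/29.
Simple pole: residue = g(a) at a = 1/12, which is -60503/54288.

Radius of convergence at 0: 1/12.
At 1/12: a pole of order 1; residue -60503/54288.


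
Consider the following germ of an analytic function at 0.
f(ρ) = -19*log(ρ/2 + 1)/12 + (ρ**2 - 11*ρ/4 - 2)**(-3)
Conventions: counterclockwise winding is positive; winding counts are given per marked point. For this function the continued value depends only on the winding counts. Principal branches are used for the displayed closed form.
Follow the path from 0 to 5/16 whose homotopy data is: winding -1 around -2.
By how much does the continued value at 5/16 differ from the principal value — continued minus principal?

The rational part is single-valued and drops out of the difference; each branch term changes only by its own monodromy.
(-19/12)*log(1 - ρ/(-2)): each positive loop around -2 adds 2*pi*i to the log, so winding -1 contributes (-19/12)*(-1)*2*pi*i = (19/6)*pi*i.
Summing the contributions at ρ = 5/16 gives (19/6)*pi*i.

Continued minus principal equals (19/6)*pi*i.


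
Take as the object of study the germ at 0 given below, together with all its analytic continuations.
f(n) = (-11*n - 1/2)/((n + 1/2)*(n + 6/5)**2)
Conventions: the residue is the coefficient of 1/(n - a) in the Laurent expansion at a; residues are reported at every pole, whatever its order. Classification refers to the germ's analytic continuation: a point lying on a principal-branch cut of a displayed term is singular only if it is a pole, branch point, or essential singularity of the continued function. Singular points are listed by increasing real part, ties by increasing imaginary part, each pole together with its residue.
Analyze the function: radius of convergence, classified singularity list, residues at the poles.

Denominator factor (n + 1/2): pole of order 1 at -1/2, modulus 1/2.
Denominator factor (n + 6/5)^2: pole of order 2 at -6/5, modulus 6/5.
The radius of convergence is the smallest modulus among the singular points: 1/2.
At the order-2 pole -6/5 set g(n) = (n - (-6/5))^2*f(n) = (-11*n - 1/2)/(n + 1/2).
Order-2 pole: residue = g'(a); g'(-6/5) = -500/49, so the residue is -500/49.
At the order-1 pole -1/2 set g(n) = (n - (-1/2))*f(n) = (-11*n - 1/2)/(n + 6/5)**2.
Simple pole: residue = g(a) at a = -1/2, which is 500/49.
List the singular points by increasing real part (a conjugate pair: the negative imaginary part first).

Radius of convergence at 0: 1/2.
At -6/5: a pole of order 2; residue -500/49.
At -1/2: a pole of order 1; residue 500/49.


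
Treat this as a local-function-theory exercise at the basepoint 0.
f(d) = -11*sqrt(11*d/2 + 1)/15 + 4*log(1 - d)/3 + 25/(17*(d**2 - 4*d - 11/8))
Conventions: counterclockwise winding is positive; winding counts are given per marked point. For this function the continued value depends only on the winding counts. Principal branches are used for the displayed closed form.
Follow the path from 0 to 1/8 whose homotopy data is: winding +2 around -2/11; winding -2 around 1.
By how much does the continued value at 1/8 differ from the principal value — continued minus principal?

Continued minus principal equals -(16/3)*pi*i.

The rational part is single-valued and drops out of the difference; each branch term changes only by its own monodromy.
(4/3)*log(1 - d/(1)): each positive loop around 1 adds 2*pi*i to the log, so winding -2 contributes (4/3)*(-2)*2*pi*i = -(16/3)*pi*i.
(-11/15)*sqrt(1 - d/(-2/11)): winding +2 is even, the square root returns to the same sheet, contribution 0.
Summing the contributions at d = 1/8 gives -(16/3)*pi*i.


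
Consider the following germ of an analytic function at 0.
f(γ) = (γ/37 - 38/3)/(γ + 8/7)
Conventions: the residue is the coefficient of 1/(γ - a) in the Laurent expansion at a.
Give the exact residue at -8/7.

The residue is -9866/777.

At the order-1 pole -8/7 set g(γ) = (γ - (-8/7))*f(γ) = γ/37 - 38/3.
Simple pole: residue = g(a) at a = -8/7, which is -9866/777.


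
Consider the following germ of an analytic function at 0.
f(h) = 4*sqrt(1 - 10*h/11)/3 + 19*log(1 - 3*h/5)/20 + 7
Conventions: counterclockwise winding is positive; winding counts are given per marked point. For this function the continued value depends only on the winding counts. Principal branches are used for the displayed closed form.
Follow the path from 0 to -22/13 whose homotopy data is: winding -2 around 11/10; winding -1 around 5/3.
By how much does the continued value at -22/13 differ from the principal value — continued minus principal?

Continued minus principal equals -(19/10)*pi*i.

The rational part is single-valued and drops out of the difference; each branch term changes only by its own monodromy.
(4/3)*sqrt(1 - h/(11/10)): winding -2 is even, the square root returns to the same sheet, contribution 0.
(19/20)*log(1 - h/(5/3)): each positive loop around 5/3 adds 2*pi*i to the log, so winding -1 contributes (19/20)*(-1)*2*pi*i = -(19/10)*pi*i.
Summing the contributions at h = -22/13 gives -(19/10)*pi*i.


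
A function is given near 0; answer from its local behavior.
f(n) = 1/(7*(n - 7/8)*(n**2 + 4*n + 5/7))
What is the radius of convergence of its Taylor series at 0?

The radius of convergence is 2 - (1/7)*sqrt(161).

Denominator factor (n - 7/8): pole of order 1 at 7/8, modulus 7/8.
Denominator factor (n**2 + 4*n + 5/7): discriminant 92/7, real irrational roots -2 + (1/7)*sqrt(161) and -2 - (1/7)*sqrt(161); poles of order 1, moduli 2 - (1/7)*sqrt(161) and 2 + (1/7)*sqrt(161).
The radius of convergence is the smallest modulus among the singular points: 2 - (1/7)*sqrt(161).


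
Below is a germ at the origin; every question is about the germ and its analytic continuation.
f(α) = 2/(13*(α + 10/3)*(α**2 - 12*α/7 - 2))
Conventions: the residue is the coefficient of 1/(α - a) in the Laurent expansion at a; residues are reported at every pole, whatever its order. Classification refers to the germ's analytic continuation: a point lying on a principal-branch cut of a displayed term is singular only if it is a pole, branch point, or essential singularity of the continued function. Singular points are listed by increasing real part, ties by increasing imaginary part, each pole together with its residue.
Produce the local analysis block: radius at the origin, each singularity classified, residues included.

Radius of convergence at 0: -6/7 + (1/7)*sqrt(134).
At -10/3: a pole of order 1; residue 63/6071.
At 6/7 - (1/7)*sqrt(134): a pole of order 1; residue -63/12142 - (462/406757)*sqrt(134).
At 6/7 + (1/7)*sqrt(134): a pole of order 1; residue -63/12142 + (462/406757)*sqrt(134).

Denominator factor (α + 10/3): pole of order 1 at -10/3, modulus 10/3.
Denominator factor (α**2 - 12*α/7 - 2): discriminant 536/49, real irrational roots 6/7 + (1/7)*sqrt(134) and 6/7 - (1/7)*sqrt(134); poles of order 1, moduli 6/7 + (1/7)*sqrt(134) and -6/7 + (1/7)*sqrt(134).
The radius of convergence is the smallest modulus among the singular points: -6/7 + (1/7)*sqrt(134).
At the order-1 pole -10/3 set g(α) = (α - (-10/3))*f(α) = 2/(13*(α**2 - 12*α/7 - 2)).
Simple pole: residue = g(a) at a = -10/3, which is 63/6071.
The factor α**2 - 12*α/7 - 2 splits as (α - a)(α - a') with a = 6/7 - (1/7)*sqrt(134), a' = 6/7 + (1/7)*sqrt(134). At the order-1 pole a set g(α) = (α - a)*f(α) = [2/(13*(α + 10/3))] / (α - a').
Simple pole: residue = g(a) at a = 6/7 - (1/7)*sqrt(134), which is -63/12142 - (462/406757)*sqrt(134).
The factor α**2 - 12*α/7 - 2 splits as (α - a)(α - a') with a = 6/7 + (1/7)*sqrt(134), a' = 6/7 - (1/7)*sqrt(134). At the order-1 pole a set g(α) = (α - a)*f(α) = [2/(13*(α + 10/3))] / (α - a').
Simple pole: residue = g(a) at a = 6/7 + (1/7)*sqrt(134), which is -63/12142 + (462/406757)*sqrt(134).
List the singular points by increasing real part (a conjugate pair: the negative imaginary part first).


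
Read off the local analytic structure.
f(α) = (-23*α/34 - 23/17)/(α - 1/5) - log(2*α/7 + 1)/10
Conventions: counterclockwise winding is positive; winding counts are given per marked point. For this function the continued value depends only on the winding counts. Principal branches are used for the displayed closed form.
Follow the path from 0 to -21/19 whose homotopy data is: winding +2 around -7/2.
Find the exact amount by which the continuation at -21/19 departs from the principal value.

The rational part is single-valued and drops out of the difference; each branch term changes only by its own monodromy.
(-1/10)*log(1 - α/(-7/2)): each positive loop around -7/2 adds 2*pi*i to the log, so winding +2 contributes (-1/10)*(2)*2*pi*i = -(2/5)*pi*i.
Summing the contributions at α = -21/19 gives -(2/5)*pi*i.

Continued minus principal equals -(2/5)*pi*i.


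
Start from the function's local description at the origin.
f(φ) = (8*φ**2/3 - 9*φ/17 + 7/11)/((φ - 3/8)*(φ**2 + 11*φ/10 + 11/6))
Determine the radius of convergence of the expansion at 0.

The radius of convergence is 3/8.

Denominator factor (φ**2 + 11*φ/10 + 11/6): discriminant -1837/300, complex-conjugate roots (-11/20) + ((1/60)*sqrt(5511))*i and (-11/20) - ((1/60)*sqrt(5511))*i; poles of order 1, moduli (1/6)*sqrt(66) and (1/6)*sqrt(66).
Denominator factor (φ - 3/8): pole of order 1 at 3/8, modulus 3/8.
The radius of convergence is the smallest modulus among the singular points: 3/8.


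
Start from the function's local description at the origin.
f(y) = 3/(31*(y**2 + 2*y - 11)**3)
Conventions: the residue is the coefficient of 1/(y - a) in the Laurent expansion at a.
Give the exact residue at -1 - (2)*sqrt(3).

The residue is -(1/47616)*sqrt(3).

The factor y**2 + 2*y - 11 splits as (y - a)(y - a') with a = -1 - (2)*sqrt(3), a' = -1 + (2)*sqrt(3). At the order-3 pole a set g(y) = (y - a)^3*f(y) = [3/31] / (y - a')^3.
Order-3 pole: residue = g''(a)/2; g''(-1 - (2)*sqrt(3)) = -(1/23808)*sqrt(3), so the residue is -(1/47616)*sqrt(3).


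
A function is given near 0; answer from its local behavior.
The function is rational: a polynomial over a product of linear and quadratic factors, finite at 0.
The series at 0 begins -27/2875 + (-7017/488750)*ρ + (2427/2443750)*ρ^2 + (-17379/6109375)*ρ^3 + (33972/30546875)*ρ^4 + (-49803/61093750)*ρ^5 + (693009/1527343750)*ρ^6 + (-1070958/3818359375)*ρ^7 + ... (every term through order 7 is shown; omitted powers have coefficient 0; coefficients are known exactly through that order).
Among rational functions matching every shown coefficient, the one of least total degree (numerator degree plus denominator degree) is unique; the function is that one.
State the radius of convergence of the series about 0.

The radius of convergence is 5/3.

No rational of total degree below 4 reproduces all 8 coefficients; solving the [1/3] Pade equations on them gives f(ρ) = (-23*ρ/34 - 9/23)/((ρ - 5)**2*(ρ + 5/3)), whose expansion matches every shown term.
Denominator factor (ρ + 5/3): pole of order 1 at -5/3, modulus 5/3.
Denominator factor (ρ - 5)^2: pole of order 2 at 5, modulus 5.
The radius of convergence is the smallest modulus among the singular points: 5/3.


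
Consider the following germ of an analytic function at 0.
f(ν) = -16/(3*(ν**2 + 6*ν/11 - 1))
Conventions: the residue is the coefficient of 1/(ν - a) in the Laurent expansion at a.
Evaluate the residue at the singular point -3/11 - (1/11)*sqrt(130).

The residue is (44/195)*sqrt(130).

The factor ν**2 + 6*ν/11 - 1 splits as (ν - a)(ν - a') with a = -3/11 - (1/11)*sqrt(130), a' = -3/11 + (1/11)*sqrt(130). At the order-1 pole a set g(ν) = (ν - a)*f(ν) = [-16/3] / (ν - a').
Simple pole: residue = g(a) at a = -3/11 - (1/11)*sqrt(130), which is (44/195)*sqrt(130).


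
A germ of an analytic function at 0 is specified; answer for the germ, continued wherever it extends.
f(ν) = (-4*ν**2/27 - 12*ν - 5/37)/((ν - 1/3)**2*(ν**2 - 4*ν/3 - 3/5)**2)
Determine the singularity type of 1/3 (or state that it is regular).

The point is a pole of order 2.

The denominator factor ν - 1/3 vanishes at 1/3 and appears to the power 2; the numerator there equals -37327/8991, nonzero, and no other factor vanishes.
Hence a pole whose order is the multiplicity, 2.


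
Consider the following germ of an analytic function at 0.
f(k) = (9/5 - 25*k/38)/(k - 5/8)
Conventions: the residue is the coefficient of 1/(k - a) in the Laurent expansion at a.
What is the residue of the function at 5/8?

The residue is 2111/1520.

At the order-1 pole 5/8 set g(k) = (k - (5/8))*f(k) = 9/5 - 25*k/38.
Simple pole: residue = g(a) at a = 5/8, which is 2111/1520.


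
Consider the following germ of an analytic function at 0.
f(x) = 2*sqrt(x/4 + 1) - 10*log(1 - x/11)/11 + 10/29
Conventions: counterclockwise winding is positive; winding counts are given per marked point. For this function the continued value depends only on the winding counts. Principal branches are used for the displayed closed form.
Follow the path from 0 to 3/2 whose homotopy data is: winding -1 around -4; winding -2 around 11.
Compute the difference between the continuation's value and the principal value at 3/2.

The rational part is single-valued and drops out of the difference; each branch term changes only by its own monodromy.
(2)*sqrt(1 - x/(-4)): winding -1 is odd, the square root flips sign, contributing -2*(2)*sqrt(1 - (3/2)/(-4)) = -2*(2)*sqrt(11/8) = -sqrt(22).
(-10/11)*log(1 - x/(11)): each positive loop around 11 adds 2*pi*i to the log, so winding -2 contributes (-10/11)*(-2)*2*pi*i = (40/11)*pi*i.
Summing the contributions at x = 3/2 gives (-sqrt(22)) + ((40/11)*pi)*i.

Continued minus principal equals (-sqrt(22)) + ((40/11)*pi)*i.


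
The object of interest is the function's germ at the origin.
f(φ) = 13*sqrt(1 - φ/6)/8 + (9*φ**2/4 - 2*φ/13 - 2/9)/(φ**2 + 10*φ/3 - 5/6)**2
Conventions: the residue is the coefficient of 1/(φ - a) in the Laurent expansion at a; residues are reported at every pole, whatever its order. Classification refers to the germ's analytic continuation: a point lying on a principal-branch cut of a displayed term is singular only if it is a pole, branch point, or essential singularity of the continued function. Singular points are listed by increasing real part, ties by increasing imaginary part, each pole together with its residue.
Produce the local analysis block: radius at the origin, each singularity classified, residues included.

Radius of convergence at 0: -5/3 + (1/6)*sqrt(130).
At -5/3 - (1/6)*sqrt(130): a pole of order 2; residue -(5169/878800)*sqrt(130).
At -5/3 + (1/6)*sqrt(130): a pole of order 2; residue (5169/878800)*sqrt(130).
At 6: an algebraic (square-root) branch point.


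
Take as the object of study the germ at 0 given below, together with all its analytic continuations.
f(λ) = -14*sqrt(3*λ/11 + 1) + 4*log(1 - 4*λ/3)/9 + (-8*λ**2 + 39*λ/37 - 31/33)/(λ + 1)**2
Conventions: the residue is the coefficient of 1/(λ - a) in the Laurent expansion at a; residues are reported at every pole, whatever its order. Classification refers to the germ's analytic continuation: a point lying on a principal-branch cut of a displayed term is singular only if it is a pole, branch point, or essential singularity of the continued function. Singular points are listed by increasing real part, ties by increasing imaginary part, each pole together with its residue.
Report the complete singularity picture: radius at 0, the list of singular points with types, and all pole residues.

Denominator factor (λ + 1)^2: pole of order 2 at -1, modulus 1.
Branch term (-14)*sqrt(1 - λ/(-11/3)): its argument vanishes at λ = -11/3, a square-root branch point, modulus 11/3.
Branch term (4/9)*log(1 - λ/(3/4)): its argument vanishes at λ = 3/4, a logarithmic branch point, modulus 3/4.
The radius of convergence is the smallest modulus among the singular points: 3/4.
The branch terms are analytic at -1 and contribute nothing to the residue; only the rational part matters.
At the order-2 pole -1 set g(λ) = (λ - (-1))^2*(rational part) = -8*λ**2 + 39*λ/37 - 31/33.
Order-2 pole: residue = g'(a); g'(-1) = 631/37, so the residue is 631/37.
List the singular points by increasing real part (a conjugate pair: the negative imaginary part first).

Radius of convergence at 0: 3/4.
At -11/3: an algebraic (square-root) branch point.
At -1: a pole of order 2; residue 631/37.
At 3/4: a logarithmic branch point.


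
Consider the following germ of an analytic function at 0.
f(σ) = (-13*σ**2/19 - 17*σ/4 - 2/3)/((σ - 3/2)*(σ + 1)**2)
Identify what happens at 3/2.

The point is a pole of order 1.

The denominator factor σ - 3/2 vanishes at 3/2 and appears to the power 1; the numerator there equals -3913/456, nonzero, and no other factor vanishes.
Hence a pole whose order is the multiplicity, 1.


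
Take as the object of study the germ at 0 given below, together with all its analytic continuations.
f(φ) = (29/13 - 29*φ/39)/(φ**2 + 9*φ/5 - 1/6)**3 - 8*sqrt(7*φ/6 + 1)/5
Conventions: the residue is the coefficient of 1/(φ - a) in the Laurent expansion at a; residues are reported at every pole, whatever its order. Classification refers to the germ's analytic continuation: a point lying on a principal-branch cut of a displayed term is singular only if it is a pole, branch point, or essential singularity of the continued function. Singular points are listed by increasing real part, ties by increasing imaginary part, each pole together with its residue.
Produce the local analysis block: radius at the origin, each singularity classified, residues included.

Denominator factor (φ**2 + 9*φ/5 - 1/6)^3: discriminant 293/75, real irrational roots -9/10 + (1/30)*sqrt(879) and -9/10 - (1/30)*sqrt(879); poles of order 3, moduli -9/10 + (1/30)*sqrt(879) and 9/10 + (1/30)*sqrt(879).
Branch term (-8/5)*sqrt(1 - φ/(-6/7)): its argument vanishes at φ = -6/7, a square-root branch point, modulus 6/7.
The radius of convergence is the smallest modulus among the singular points: -9/10 + (1/30)*sqrt(879).
The branch term is analytic at -9/10 - (1/30)*sqrt(879) and contributes nothing to the residue; only the rational part matters.
The factor φ**2 + 9*φ/5 - 1/6 splits as (φ - a)(φ - a') with a = -9/10 - (1/30)*sqrt(879), a' = -9/10 + (1/30)*sqrt(879). At the order-3 pole a set g(φ) = (φ - a)^3*(rational part) = [29/13 - 29*φ/39] / (φ - a')^3.
Order-3 pole: residue = g''(a)/2; g''(-9/10 - (1/30)*sqrt(879)) = -(978750/25153757)*sqrt(879), so the residue is -(489375/25153757)*sqrt(879).
The branch term is analytic at -9/10 + (1/30)*sqrt(879) and contributes nothing to the residue; only the rational part matters.
The factor φ**2 + 9*φ/5 - 1/6 splits as (φ - a)(φ - a') with a = -9/10 + (1/30)*sqrt(879), a' = -9/10 - (1/30)*sqrt(879). At the order-3 pole a set g(φ) = (φ - a)^3*(rational part) = [29/13 - 29*φ/39] / (φ - a')^3.
Order-3 pole: residue = g''(a)/2; g''(-9/10 + (1/30)*sqrt(879)) = (978750/25153757)*sqrt(879), so the residue is (489375/25153757)*sqrt(879).
List the singular points by increasing real part (a conjugate pair: the negative imaginary part first).

Radius of convergence at 0: -9/10 + (1/30)*sqrt(879).
At -9/10 - (1/30)*sqrt(879): a pole of order 3; residue -(489375/25153757)*sqrt(879).
At -6/7: an algebraic (square-root) branch point.
At -9/10 + (1/30)*sqrt(879): a pole of order 3; residue (489375/25153757)*sqrt(879).
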